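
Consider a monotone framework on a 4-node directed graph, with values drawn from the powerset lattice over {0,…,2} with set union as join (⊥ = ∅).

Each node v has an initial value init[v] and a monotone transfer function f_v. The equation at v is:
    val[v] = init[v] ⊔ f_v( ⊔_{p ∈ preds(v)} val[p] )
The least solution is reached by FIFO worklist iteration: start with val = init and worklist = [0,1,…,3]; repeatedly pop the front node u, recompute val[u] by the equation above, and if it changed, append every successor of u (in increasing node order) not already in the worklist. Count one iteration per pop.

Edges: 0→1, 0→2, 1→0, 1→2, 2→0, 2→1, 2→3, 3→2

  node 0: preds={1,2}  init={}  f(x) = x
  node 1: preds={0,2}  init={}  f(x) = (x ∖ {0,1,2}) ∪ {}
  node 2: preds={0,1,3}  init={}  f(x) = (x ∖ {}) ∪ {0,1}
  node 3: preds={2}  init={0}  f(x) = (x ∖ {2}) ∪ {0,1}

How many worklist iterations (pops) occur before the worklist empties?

Trace (7 dequeues):
  [1] u=0 | in {} | out {} | ==
  [2] u=1 | in {} | out {} | ==
  [3] u=2 | in {0} | out {0,1} | prev {} | push {0,1}
  [4] u=3 | in {0,1} | out {0,1} | prev {0} | push {2}
  [5] u=0 | in {0,1} | out {0,1} | prev {} | push {}
  [6] u=1 | in {0,1} | out {} | ==
  [7] u=2 | in {0,1} | out {0,1} | ==

Converged values:
  [0] {0,1}
  [1] {}
  [2] {0,1}
  [3] {0,1}

7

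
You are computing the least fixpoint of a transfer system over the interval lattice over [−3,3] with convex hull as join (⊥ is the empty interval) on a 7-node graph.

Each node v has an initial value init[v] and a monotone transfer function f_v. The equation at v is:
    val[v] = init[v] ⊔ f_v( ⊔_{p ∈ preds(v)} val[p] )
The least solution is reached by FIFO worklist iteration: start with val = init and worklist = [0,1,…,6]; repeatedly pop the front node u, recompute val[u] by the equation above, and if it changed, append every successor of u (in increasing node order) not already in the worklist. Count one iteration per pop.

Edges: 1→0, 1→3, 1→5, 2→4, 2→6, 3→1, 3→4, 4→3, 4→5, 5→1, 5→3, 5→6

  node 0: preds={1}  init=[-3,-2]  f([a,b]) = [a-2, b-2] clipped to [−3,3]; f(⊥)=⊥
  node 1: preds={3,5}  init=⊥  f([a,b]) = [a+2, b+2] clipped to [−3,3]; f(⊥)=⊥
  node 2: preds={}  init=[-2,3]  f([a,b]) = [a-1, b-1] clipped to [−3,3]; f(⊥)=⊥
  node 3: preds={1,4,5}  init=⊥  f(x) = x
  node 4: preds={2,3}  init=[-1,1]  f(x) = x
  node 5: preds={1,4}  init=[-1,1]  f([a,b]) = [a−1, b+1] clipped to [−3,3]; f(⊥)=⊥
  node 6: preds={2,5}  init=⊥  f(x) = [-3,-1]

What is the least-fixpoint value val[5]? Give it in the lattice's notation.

Worklist (16 pops):
  #1 pop 0: in=⊥ → [-3,-2] (no change)
  #2 pop 1: in=[-1,1] → [1,3] (was ⊥); enqueue [0]
  #3 pop 2: in=⊥ → [-2,3] (no change)
  #4 pop 3: in=[-1,3] → [-1,3] (was ⊥); enqueue [1]
  #5 pop 4: in=[-2,3] → [-2,3] (was [-1,1]); enqueue [3]
  #6 pop 5: in=[-2,3] → [-3,3] (was [-1,1]); enqueue []
  #7 pop 6: in=[-3,3] → [-3,-1] (was ⊥); enqueue []
  #8 pop 0: in=[1,3] → [-3,1] (was [-3,-2]); enqueue []
  #9 pop 1: in=[-3,3] → [-1,3] (was [1,3]); enqueue [0,5]
  #10 pop 3: in=[-3,3] → [-3,3] (was [-1,3]); enqueue [1,4]
  #11 pop 0: in=[-1,3] → [-3,1] (no change)
  #12 pop 5: in=[-2,3] → [-3,3] (no change)
  #13 pop 1: in=[-3,3] → [-1,3] (no change)
  #14 pop 4: in=[-3,3] → [-3,3] (was [-2,3]); enqueue [3,5]
  #15 pop 3: in=[-3,3] → [-3,3] (no change)
  #16 pop 5: in=[-3,3] → [-3,3] (no change)

Fixpoint:
  val[0] = [-3,1]
  val[1] = [-1,3]
  val[2] = [-2,3]
  val[3] = [-3,3]
  val[4] = [-3,3]
  val[5] = [-3,3]
  val[6] = [-3,-1]

[-3,3]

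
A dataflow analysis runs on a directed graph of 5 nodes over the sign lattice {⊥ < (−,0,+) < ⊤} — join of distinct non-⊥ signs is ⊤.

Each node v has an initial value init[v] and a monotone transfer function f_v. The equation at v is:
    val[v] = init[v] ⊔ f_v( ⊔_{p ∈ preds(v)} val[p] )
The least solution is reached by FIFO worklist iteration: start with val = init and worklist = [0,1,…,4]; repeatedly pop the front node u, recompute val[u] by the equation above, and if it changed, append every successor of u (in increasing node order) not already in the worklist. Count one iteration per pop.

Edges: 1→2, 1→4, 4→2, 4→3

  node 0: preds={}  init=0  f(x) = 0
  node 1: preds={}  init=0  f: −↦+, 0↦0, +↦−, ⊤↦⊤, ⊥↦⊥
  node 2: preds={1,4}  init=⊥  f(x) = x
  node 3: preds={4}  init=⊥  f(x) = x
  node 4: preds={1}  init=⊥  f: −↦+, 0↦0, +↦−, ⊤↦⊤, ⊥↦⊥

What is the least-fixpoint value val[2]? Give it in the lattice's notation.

Worklist (7 pops):
  #1 pop 0: in=⊥ → 0 (no change)
  #2 pop 1: in=⊥ → 0 (no change)
  #3 pop 2: in=0 → 0 (was ⊥); enqueue []
  #4 pop 3: in=⊥ → ⊥ (no change)
  #5 pop 4: in=0 → 0 (was ⊥); enqueue [2,3]
  #6 pop 2: in=0 → 0 (no change)
  #7 pop 3: in=0 → 0 (was ⊥); enqueue []

Fixpoint:
  val[0] = 0
  val[1] = 0
  val[2] = 0
  val[3] = 0
  val[4] = 0

0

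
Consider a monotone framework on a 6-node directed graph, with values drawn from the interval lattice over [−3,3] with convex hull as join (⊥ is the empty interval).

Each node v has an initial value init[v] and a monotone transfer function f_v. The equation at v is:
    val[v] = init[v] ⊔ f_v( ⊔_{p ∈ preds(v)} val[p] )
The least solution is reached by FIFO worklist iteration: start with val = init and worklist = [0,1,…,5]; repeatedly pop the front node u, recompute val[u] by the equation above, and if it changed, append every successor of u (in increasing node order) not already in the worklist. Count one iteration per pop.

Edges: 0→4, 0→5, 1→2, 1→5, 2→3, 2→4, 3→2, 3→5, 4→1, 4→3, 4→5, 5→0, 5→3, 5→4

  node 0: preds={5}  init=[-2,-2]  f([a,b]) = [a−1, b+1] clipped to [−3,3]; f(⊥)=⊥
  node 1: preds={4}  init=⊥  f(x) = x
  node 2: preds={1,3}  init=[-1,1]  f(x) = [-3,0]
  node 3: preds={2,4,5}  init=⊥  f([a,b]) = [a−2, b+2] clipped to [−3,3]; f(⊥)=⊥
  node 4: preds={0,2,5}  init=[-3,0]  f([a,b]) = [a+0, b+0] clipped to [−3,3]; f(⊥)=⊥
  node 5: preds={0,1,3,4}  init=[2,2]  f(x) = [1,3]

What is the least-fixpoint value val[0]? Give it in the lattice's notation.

Worklist (13 pops):
  #1 pop 0: in=[2,2] → [-2,3] (was [-2,-2]); enqueue []
  #2 pop 1: in=[-3,0] → [-3,0] (was ⊥); enqueue []
  #3 pop 2: in=[-3,0] → [-3,1] (was [-1,1]); enqueue []
  #4 pop 3: in=[-3,2] → [-3,3] (was ⊥); enqueue [2]
  #5 pop 4: in=[-3,3] → [-3,3] (was [-3,0]); enqueue [1,3]
  #6 pop 5: in=[-3,3] → [1,3] (was [2,2]); enqueue [0,4]
  #7 pop 2: in=[-3,3] → [-3,1] (no change)
  #8 pop 1: in=[-3,3] → [-3,3] (was [-3,0]); enqueue [2,5]
  #9 pop 3: in=[-3,3] → [-3,3] (no change)
  #10 pop 0: in=[1,3] → [-2,3] (no change)
  #11 pop 4: in=[-3,3] → [-3,3] (no change)
  #12 pop 2: in=[-3,3] → [-3,1] (no change)
  #13 pop 5: in=[-3,3] → [1,3] (no change)

Fixpoint:
  val[0] = [-2,3]
  val[1] = [-3,3]
  val[2] = [-3,1]
  val[3] = [-3,3]
  val[4] = [-3,3]
  val[5] = [1,3]

[-2,3]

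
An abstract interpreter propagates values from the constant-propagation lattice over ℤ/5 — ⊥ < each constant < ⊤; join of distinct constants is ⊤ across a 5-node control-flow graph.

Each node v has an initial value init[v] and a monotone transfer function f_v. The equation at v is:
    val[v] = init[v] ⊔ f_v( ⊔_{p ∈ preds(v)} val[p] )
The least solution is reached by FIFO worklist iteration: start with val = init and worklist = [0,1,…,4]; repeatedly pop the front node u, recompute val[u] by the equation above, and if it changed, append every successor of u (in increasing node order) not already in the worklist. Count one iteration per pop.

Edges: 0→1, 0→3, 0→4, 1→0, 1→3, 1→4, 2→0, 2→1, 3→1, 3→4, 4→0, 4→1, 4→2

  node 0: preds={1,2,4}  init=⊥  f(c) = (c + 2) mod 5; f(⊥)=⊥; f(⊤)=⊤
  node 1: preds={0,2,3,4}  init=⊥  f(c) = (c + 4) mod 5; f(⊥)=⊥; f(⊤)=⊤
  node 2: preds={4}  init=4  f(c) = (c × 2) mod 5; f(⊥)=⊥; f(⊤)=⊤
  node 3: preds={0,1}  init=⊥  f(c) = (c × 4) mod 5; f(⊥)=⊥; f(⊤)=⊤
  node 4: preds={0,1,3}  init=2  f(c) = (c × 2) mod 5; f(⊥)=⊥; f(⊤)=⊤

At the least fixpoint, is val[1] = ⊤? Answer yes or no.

Iteration log — 10 steps:
  step 1. node 0  ⊔preds=⊤  new=⊤  old=⊥  +wl: 
  step 2. node 1  ⊔preds=⊤  new=⊤  old=⊥  +wl: 0
  step 3. node 2  ⊔preds=2  new=4  stable
  step 4. node 3  ⊔preds=⊤  new=⊤  old=⊥  +wl: 1
  step 5. node 4  ⊔preds=⊤  new=⊤  old=2  +wl: 2
  step 6. node 0  ⊔preds=⊤  new=⊤  stable
  step 7. node 1  ⊔preds=⊤  new=⊤  stable
  step 8. node 2  ⊔preds=⊤  new=⊤  old=4  +wl: 0,1
  step 9. node 0  ⊔preds=⊤  new=⊤  stable
  step 10. node 1  ⊔preds=⊤  new=⊤  stable

Least fixpoint reached:
  node 0: ⊤
  node 1: ⊤
  node 2: ⊤
  node 3: ⊤
  node 4: ⊤

yes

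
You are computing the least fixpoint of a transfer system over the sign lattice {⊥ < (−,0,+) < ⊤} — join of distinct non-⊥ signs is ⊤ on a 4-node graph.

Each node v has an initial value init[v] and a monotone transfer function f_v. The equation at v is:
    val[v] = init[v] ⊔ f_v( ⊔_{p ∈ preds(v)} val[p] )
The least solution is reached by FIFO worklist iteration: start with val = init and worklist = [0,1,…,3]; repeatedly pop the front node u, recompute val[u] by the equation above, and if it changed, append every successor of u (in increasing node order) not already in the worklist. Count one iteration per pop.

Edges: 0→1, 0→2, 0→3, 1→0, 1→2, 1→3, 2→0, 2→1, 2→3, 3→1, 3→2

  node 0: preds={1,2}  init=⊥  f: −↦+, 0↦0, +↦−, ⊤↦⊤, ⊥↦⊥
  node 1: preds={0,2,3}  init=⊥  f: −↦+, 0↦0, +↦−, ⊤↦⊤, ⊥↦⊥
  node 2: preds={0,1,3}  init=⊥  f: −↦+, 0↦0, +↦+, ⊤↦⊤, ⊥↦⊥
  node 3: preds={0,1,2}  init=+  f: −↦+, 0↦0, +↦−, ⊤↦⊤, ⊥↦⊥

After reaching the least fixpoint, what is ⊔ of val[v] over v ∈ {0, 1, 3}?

Worklist (9 pops):
  #1 pop 0: in=⊥ → ⊥ (no change)
  #2 pop 1: in=+ → − (was ⊥); enqueue [0]
  #3 pop 2: in=⊤ → ⊤ (was ⊥); enqueue [1]
  #4 pop 3: in=⊤ → ⊤ (was +); enqueue [2]
  #5 pop 0: in=⊤ → ⊤ (was ⊥); enqueue [3]
  #6 pop 1: in=⊤ → ⊤ (was −); enqueue [0]
  #7 pop 2: in=⊤ → ⊤ (no change)
  #8 pop 3: in=⊤ → ⊤ (no change)
  #9 pop 0: in=⊤ → ⊤ (no change)

Fixpoint:
  val[0] = ⊤
  val[1] = ⊤
  val[2] = ⊤
  val[3] = ⊤

⊤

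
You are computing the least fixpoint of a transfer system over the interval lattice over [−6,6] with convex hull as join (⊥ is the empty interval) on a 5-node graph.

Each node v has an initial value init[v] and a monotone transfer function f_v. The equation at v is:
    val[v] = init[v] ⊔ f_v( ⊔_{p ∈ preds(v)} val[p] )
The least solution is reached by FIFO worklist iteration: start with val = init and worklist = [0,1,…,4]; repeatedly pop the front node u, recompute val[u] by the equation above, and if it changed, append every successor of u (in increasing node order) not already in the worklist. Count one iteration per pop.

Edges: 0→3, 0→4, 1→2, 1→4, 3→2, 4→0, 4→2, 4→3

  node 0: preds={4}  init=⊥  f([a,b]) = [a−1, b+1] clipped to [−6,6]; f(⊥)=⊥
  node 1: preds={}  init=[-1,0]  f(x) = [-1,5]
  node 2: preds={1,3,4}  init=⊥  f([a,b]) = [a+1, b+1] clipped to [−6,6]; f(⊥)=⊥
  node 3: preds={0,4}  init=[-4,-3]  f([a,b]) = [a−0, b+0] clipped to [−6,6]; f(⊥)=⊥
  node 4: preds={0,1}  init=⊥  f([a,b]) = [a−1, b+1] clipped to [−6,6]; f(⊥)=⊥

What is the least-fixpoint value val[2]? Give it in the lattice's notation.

[-5,6]

Worklist (18 pops):
  #1 pop 0: in=⊥ → ⊥ (no change)
  #2 pop 1: in=⊥ → [-1,5] (was [-1,0]); enqueue []
  #3 pop 2: in=[-4,5] → [-3,6] (was ⊥); enqueue []
  #4 pop 3: in=⊥ → [-4,-3] (no change)
  #5 pop 4: in=[-1,5] → [-2,6] (was ⊥); enqueue [0,2,3]
  #6 pop 0: in=[-2,6] → [-3,6] (was ⊥); enqueue [4]
  #7 pop 2: in=[-4,6] → [-3,6] (no change)
  #8 pop 3: in=[-3,6] → [-4,6] (was [-4,-3]); enqueue [2]
  #9 pop 4: in=[-3,6] → [-4,6] (was [-2,6]); enqueue [0,3]
  #10 pop 2: in=[-4,6] → [-3,6] (no change)
  #11 pop 0: in=[-4,6] → [-5,6] (was [-3,6]); enqueue [4]
  #12 pop 3: in=[-5,6] → [-5,6] (was [-4,6]); enqueue [2]
  #13 pop 4: in=[-5,6] → [-6,6] (was [-4,6]); enqueue [0,3]
  #14 pop 2: in=[-6,6] → [-5,6] (was [-3,6]); enqueue []
  #15 pop 0: in=[-6,6] → [-6,6] (was [-5,6]); enqueue [4]
  #16 pop 3: in=[-6,6] → [-6,6] (was [-5,6]); enqueue [2]
  #17 pop 4: in=[-6,6] → [-6,6] (no change)
  #18 pop 2: in=[-6,6] → [-5,6] (no change)

Fixpoint:
  val[0] = [-6,6]
  val[1] = [-1,5]
  val[2] = [-5,6]
  val[3] = [-6,6]
  val[4] = [-6,6]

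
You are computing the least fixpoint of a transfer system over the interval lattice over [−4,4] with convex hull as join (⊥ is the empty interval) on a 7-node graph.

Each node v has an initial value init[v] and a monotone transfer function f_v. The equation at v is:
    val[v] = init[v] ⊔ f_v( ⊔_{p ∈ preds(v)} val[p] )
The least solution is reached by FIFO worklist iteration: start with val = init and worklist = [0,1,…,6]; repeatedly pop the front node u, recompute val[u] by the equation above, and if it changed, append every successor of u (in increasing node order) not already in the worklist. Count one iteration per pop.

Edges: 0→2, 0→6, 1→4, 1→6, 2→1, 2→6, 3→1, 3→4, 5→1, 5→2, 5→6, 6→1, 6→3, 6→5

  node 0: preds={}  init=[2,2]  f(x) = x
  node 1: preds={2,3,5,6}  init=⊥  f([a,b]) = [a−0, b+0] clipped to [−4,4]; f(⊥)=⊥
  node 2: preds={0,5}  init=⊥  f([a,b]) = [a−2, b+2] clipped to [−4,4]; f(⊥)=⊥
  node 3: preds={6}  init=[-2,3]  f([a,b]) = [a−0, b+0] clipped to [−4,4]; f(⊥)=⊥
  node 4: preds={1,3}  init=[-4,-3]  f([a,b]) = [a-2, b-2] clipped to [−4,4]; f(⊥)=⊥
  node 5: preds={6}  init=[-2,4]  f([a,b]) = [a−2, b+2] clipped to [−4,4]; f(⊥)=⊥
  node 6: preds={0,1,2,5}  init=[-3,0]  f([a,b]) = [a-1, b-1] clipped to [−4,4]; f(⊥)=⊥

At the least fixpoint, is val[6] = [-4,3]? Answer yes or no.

Worklist (14 pops):
  #1 pop 0: in=⊥ → [2,2] (no change)
  #2 pop 1: in=[-3,4] → [-3,4] (was ⊥); enqueue []
  #3 pop 2: in=[-2,4] → [-4,4] (was ⊥); enqueue [1]
  #4 pop 3: in=[-3,0] → [-3,3] (was [-2,3]); enqueue []
  #5 pop 4: in=[-3,4] → [-4,2] (was [-4,-3]); enqueue []
  #6 pop 5: in=[-3,0] → [-4,4] (was [-2,4]); enqueue [2]
  #7 pop 6: in=[-4,4] → [-4,3] (was [-3,0]); enqueue [3,5]
  #8 pop 1: in=[-4,4] → [-4,4] (was [-3,4]); enqueue [4,6]
  #9 pop 2: in=[-4,4] → [-4,4] (no change)
  #10 pop 3: in=[-4,3] → [-4,3] (was [-3,3]); enqueue [1]
  #11 pop 5: in=[-4,3] → [-4,4] (no change)
  #12 pop 4: in=[-4,4] → [-4,2] (no change)
  #13 pop 6: in=[-4,4] → [-4,3] (no change)
  #14 pop 1: in=[-4,4] → [-4,4] (no change)

Fixpoint:
  val[0] = [2,2]
  val[1] = [-4,4]
  val[2] = [-4,4]
  val[3] = [-4,3]
  val[4] = [-4,2]
  val[5] = [-4,4]
  val[6] = [-4,3]

yes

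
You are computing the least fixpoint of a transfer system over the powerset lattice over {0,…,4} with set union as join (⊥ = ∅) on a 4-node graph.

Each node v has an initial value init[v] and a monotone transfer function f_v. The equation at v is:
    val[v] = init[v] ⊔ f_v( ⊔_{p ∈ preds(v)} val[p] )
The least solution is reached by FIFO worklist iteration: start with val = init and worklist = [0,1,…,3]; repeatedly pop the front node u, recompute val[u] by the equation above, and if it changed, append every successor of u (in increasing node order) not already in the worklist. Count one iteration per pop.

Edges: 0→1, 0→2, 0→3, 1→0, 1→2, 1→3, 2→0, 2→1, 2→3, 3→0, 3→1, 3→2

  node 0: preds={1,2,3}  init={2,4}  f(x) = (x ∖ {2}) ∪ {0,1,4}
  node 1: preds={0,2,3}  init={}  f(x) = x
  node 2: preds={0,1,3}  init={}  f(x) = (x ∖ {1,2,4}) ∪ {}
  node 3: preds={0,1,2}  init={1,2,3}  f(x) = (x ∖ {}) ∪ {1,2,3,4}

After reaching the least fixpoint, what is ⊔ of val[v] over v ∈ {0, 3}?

Trace (7 dequeues):
  [1] u=0 | in {1,2,3} | out {0,1,2,3,4} | prev {2,4} | push {}
  [2] u=1 | in {0,1,2,3,4} | out {0,1,2,3,4} | prev {} | push {0}
  [3] u=2 | in {0,1,2,3,4} | out {0,3} | prev {} | push {1}
  [4] u=3 | in {0,1,2,3,4} | out {0,1,2,3,4} | prev {1,2,3} | push {2}
  [5] u=0 | in {0,1,2,3,4} | out {0,1,2,3,4} | ==
  [6] u=1 | in {0,1,2,3,4} | out {0,1,2,3,4} | ==
  [7] u=2 | in {0,1,2,3,4} | out {0,3} | ==

Converged values:
  [0] {0,1,2,3,4}
  [1] {0,1,2,3,4}
  [2] {0,3}
  [3] {0,1,2,3,4}

{0,1,2,3,4}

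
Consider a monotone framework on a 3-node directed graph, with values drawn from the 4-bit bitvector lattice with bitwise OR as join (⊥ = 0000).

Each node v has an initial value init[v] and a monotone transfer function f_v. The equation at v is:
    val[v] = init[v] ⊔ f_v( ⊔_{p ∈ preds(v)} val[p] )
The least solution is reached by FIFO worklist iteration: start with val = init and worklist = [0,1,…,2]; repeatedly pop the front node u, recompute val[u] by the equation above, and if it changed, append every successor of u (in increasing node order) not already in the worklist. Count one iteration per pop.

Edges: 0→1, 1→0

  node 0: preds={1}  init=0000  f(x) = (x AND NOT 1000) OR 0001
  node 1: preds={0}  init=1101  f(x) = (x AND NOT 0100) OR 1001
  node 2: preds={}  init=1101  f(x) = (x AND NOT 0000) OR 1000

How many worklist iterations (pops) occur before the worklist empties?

Iteration log — 3 steps:
  step 1. node 0  ⊔preds=1101  new=0101  old=0000  +wl: 
  step 2. node 1  ⊔preds=0101  new=1101  stable
  step 3. node 2  ⊔preds=0000  new=1101  stable

Least fixpoint reached:
  node 0: 0101
  node 1: 1101
  node 2: 1101

3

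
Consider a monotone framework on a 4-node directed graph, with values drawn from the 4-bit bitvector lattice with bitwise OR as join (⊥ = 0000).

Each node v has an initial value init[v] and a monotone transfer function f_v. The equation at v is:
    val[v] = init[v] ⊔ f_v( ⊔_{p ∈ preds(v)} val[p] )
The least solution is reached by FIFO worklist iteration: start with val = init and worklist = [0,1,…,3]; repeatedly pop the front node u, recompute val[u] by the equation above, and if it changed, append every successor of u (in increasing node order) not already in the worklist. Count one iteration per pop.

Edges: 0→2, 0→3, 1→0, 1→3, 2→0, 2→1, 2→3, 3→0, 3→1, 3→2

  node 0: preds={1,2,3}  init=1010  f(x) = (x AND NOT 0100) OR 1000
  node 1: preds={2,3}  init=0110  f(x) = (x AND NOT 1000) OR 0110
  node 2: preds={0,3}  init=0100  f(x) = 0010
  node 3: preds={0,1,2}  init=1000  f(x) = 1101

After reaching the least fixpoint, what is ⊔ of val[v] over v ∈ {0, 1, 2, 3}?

Worklist (9 pops):
  #1 pop 0: in=1110 → 1010 (no change)
  #2 pop 1: in=1100 → 0110 (no change)
  #3 pop 2: in=1010 → 0110 (was 0100); enqueue [0,1]
  #4 pop 3: in=1110 → 1101 (was 1000); enqueue [2]
  #5 pop 0: in=1111 → 1011 (was 1010); enqueue [3]
  #6 pop 1: in=1111 → 0111 (was 0110); enqueue [0]
  #7 pop 2: in=1111 → 0110 (no change)
  #8 pop 3: in=1111 → 1101 (no change)
  #9 pop 0: in=1111 → 1011 (no change)

Fixpoint:
  val[0] = 1011
  val[1] = 0111
  val[2] = 0110
  val[3] = 1101

1111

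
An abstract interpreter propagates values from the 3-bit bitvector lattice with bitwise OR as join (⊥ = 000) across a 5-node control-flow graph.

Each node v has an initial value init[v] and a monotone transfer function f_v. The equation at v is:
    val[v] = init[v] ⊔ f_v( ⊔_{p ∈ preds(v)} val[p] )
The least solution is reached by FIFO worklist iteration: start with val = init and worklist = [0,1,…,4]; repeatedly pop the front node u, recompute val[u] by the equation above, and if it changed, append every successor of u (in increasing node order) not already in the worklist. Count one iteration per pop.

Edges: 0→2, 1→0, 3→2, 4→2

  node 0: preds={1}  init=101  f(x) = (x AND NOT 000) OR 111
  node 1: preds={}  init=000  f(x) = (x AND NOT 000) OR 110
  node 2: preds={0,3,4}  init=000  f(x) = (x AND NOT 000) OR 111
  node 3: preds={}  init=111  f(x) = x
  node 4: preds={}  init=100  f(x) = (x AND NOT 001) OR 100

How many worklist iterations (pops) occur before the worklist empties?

6

Worklist (6 pops):
  #1 pop 0: in=000 → 111 (was 101); enqueue []
  #2 pop 1: in=000 → 110 (was 000); enqueue [0]
  #3 pop 2: in=111 → 111 (was 000); enqueue []
  #4 pop 3: in=000 → 111 (no change)
  #5 pop 4: in=000 → 100 (no change)
  #6 pop 0: in=110 → 111 (no change)

Fixpoint:
  val[0] = 111
  val[1] = 110
  val[2] = 111
  val[3] = 111
  val[4] = 100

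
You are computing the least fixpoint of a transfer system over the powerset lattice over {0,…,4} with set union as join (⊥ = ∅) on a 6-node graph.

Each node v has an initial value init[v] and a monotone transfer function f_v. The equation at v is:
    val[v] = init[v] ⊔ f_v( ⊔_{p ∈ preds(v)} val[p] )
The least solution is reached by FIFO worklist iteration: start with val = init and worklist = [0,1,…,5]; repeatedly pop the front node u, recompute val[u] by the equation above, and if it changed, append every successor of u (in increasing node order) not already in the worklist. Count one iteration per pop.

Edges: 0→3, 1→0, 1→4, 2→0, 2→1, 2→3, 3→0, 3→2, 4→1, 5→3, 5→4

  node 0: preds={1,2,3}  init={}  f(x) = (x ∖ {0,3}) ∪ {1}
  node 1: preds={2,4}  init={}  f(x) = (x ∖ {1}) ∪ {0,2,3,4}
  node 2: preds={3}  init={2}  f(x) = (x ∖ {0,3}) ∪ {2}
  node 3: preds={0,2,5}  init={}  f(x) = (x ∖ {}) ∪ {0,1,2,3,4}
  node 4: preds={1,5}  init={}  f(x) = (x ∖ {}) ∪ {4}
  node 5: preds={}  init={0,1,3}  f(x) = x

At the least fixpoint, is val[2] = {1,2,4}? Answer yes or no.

Worklist (11 pops):
  #1 pop 0: in={2} → {1,2} (was {}); enqueue []
  #2 pop 1: in={2} → {0,2,3,4} (was {}); enqueue [0]
  #3 pop 2: in={} → {2} (no change)
  #4 pop 3: in={0,1,2,3} → {0,1,2,3,4} (was {}); enqueue [2]
  #5 pop 4: in={0,1,2,3,4} → {0,1,2,3,4} (was {}); enqueue [1]
  #6 pop 5: in={} → {0,1,3} (no change)
  #7 pop 0: in={0,1,2,3,4} → {1,2,4} (was {1,2}); enqueue [3]
  #8 pop 2: in={0,1,2,3,4} → {1,2,4} (was {2}); enqueue [0]
  #9 pop 1: in={0,1,2,3,4} → {0,2,3,4} (no change)
  #10 pop 3: in={0,1,2,3,4} → {0,1,2,3,4} (no change)
  #11 pop 0: in={0,1,2,3,4} → {1,2,4} (no change)

Fixpoint:
  val[0] = {1,2,4}
  val[1] = {0,2,3,4}
  val[2] = {1,2,4}
  val[3] = {0,1,2,3,4}
  val[4] = {0,1,2,3,4}
  val[5] = {0,1,3}

yes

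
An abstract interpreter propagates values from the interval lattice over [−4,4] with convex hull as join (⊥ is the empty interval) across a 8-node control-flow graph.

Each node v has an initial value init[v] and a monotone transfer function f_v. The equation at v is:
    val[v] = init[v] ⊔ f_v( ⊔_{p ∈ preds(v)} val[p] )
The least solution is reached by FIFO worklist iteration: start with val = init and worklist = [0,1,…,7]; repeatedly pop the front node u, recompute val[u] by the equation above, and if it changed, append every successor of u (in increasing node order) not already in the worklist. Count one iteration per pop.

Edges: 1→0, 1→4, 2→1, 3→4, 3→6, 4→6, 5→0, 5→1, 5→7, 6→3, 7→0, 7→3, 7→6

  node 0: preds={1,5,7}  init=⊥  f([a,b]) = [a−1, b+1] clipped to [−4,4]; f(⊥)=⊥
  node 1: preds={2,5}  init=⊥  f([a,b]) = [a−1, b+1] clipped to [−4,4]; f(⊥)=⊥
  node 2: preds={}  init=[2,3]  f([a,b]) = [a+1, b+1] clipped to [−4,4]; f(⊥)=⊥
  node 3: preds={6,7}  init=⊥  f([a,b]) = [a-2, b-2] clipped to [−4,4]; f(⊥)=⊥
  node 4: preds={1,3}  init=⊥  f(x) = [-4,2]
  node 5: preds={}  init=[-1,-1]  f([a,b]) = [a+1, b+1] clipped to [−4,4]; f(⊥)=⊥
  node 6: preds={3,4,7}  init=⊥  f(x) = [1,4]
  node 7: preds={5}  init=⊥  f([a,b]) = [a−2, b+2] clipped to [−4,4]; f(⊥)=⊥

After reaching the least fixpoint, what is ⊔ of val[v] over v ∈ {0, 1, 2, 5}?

[-4,4]

Trace (12 dequeues):
  [1] u=0 | in [-1,-1] | out [-2,0] | prev ⊥ | push {}
  [2] u=1 | in [-1,3] | out [-2,4] | prev ⊥ | push {0}
  [3] u=2 | in ⊥ | out [2,3] | ==
  [4] u=3 | in ⊥ | out ⊥ | ==
  [5] u=4 | in [-2,4] | out [-4,2] | prev ⊥ | push {}
  [6] u=5 | in ⊥ | out [-1,-1] | ==
  [7] u=6 | in [-4,2] | out [1,4] | prev ⊥ | push {3}
  [8] u=7 | in [-1,-1] | out [-3,1] | prev ⊥ | push {6}
  [9] u=0 | in [-3,4] | out [-4,4] | prev [-2,0] | push {}
  [10] u=3 | in [-3,4] | out [-4,2] | prev ⊥ | push {4}
  [11] u=6 | in [-4,2] | out [1,4] | ==
  [12] u=4 | in [-4,4] | out [-4,2] | ==

Converged values:
  [0] [-4,4]
  [1] [-2,4]
  [2] [2,3]
  [3] [-4,2]
  [4] [-4,2]
  [5] [-1,-1]
  [6] [1,4]
  [7] [-3,1]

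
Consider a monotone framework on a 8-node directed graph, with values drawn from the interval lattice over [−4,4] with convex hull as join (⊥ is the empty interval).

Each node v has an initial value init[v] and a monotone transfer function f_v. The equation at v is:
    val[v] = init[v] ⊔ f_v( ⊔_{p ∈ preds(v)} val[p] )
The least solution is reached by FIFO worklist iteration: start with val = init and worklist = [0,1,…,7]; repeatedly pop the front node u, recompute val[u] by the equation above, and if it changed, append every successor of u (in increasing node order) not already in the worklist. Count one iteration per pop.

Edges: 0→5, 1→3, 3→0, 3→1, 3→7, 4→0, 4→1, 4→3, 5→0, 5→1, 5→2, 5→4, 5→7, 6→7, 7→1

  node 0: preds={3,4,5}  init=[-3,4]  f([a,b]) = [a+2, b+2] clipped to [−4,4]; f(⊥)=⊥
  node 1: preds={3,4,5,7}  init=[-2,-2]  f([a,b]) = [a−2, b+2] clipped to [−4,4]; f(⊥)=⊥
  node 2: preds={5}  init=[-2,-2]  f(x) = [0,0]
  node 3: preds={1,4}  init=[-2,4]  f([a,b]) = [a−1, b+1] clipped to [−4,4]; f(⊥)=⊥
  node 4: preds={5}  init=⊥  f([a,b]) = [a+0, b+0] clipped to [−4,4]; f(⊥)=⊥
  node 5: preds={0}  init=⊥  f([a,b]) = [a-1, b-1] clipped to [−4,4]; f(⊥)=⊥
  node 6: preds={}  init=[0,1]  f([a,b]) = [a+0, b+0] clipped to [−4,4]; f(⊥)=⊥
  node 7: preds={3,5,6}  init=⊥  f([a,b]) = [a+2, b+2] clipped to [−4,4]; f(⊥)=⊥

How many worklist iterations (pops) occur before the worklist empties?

Iteration log — 15 steps:
  step 1. node 0  ⊔preds=[-2,4]  new=[-3,4]  stable
  step 2. node 1  ⊔preds=[-2,4]  new=[-4,4]  old=[-2,-2]  +wl: 
  step 3. node 2  ⊔preds=⊥  new=[-2,0]  old=[-2,-2]  +wl: 
  step 4. node 3  ⊔preds=[-4,4]  new=[-4,4]  old=[-2,4]  +wl: 0,1
  step 5. node 4  ⊔preds=⊥  new=⊥  stable
  step 6. node 5  ⊔preds=[-3,4]  new=[-4,3]  old=⊥  +wl: 2,4
  step 7. node 6  ⊔preds=⊥  new=[0,1]  stable
  step 8. node 7  ⊔preds=[-4,4]  new=[-2,4]  old=⊥  +wl: 
  step 9. node 0  ⊔preds=[-4,4]  new=[-3,4]  stable
  step 10. node 1  ⊔preds=[-4,4]  new=[-4,4]  stable
  step 11. node 2  ⊔preds=[-4,3]  new=[-2,0]  stable
  step 12. node 4  ⊔preds=[-4,3]  new=[-4,3]  old=⊥  +wl: 0,1,3
  step 13. node 0  ⊔preds=[-4,4]  new=[-3,4]  stable
  step 14. node 1  ⊔preds=[-4,4]  new=[-4,4]  stable
  step 15. node 3  ⊔preds=[-4,4]  new=[-4,4]  stable

Least fixpoint reached:
  node 0: [-3,4]
  node 1: [-4,4]
  node 2: [-2,0]
  node 3: [-4,4]
  node 4: [-4,3]
  node 5: [-4,3]
  node 6: [0,1]
  node 7: [-2,4]

15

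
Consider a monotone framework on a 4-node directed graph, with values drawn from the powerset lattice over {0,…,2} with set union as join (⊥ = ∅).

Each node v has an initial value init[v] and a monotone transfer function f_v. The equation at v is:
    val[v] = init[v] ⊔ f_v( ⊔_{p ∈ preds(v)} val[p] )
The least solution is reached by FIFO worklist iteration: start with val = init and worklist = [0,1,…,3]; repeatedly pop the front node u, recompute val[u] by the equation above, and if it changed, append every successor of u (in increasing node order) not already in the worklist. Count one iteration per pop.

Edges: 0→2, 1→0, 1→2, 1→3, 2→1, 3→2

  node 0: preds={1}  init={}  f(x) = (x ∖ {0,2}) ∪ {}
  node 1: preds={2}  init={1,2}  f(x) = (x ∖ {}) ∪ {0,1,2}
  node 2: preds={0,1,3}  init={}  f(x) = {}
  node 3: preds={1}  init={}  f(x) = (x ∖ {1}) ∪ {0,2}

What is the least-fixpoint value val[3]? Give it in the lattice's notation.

Trace (6 dequeues):
  [1] u=0 | in {1,2} | out {1} | prev {} | push {}
  [2] u=1 | in {} | out {0,1,2} | prev {1,2} | push {0}
  [3] u=2 | in {0,1,2} | out {} | ==
  [4] u=3 | in {0,1,2} | out {0,2} | prev {} | push {2}
  [5] u=0 | in {0,1,2} | out {1} | ==
  [6] u=2 | in {0,1,2} | out {} | ==

Converged values:
  [0] {1}
  [1] {0,1,2}
  [2] {}
  [3] {0,2}

{0,2}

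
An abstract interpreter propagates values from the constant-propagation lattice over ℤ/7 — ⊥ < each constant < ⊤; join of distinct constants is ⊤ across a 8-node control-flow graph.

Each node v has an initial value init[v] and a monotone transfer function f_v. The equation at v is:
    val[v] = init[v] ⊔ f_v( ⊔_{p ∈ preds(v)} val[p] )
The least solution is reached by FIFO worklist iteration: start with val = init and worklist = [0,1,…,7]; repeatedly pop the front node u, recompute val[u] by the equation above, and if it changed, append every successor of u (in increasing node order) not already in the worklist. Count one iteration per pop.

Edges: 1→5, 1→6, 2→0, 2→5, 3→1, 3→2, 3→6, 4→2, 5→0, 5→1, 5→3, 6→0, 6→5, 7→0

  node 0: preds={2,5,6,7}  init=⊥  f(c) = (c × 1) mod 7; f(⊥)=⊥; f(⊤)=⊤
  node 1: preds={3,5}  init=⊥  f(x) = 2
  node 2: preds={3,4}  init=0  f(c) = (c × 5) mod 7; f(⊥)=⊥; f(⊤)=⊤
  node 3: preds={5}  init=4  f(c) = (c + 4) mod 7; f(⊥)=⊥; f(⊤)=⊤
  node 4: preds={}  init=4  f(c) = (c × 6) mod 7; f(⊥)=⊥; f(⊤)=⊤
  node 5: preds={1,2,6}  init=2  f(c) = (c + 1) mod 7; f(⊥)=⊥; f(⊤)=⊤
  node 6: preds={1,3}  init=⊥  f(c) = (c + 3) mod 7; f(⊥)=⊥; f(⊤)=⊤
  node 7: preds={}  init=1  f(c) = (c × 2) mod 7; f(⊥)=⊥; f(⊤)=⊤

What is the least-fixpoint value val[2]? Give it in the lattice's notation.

Iteration log — 13 steps:
  step 1. node 0  ⊔preds=⊤  new=⊤  old=⊥  +wl: 
  step 2. node 1  ⊔preds=⊤  new=2  old=⊥  +wl: 
  step 3. node 2  ⊔preds=4  new=⊤  old=0  +wl: 0
  step 4. node 3  ⊔preds=2  new=⊤  old=4  +wl: 1,2
  step 5. node 4  ⊔preds=⊥  new=4  stable
  step 6. node 5  ⊔preds=⊤  new=⊤  old=2  +wl: 3
  step 7. node 6  ⊔preds=⊤  new=⊤  old=⊥  +wl: 5
  step 8. node 7  ⊔preds=⊥  new=1  stable
  step 9. node 0  ⊔preds=⊤  new=⊤  stable
  step 10. node 1  ⊔preds=⊤  new=2  stable
  step 11. node 2  ⊔preds=⊤  new=⊤  stable
  step 12. node 3  ⊔preds=⊤  new=⊤  stable
  step 13. node 5  ⊔preds=⊤  new=⊤  stable

Least fixpoint reached:
  node 0: ⊤
  node 1: 2
  node 2: ⊤
  node 3: ⊤
  node 4: 4
  node 5: ⊤
  node 6: ⊤
  node 7: 1

⊤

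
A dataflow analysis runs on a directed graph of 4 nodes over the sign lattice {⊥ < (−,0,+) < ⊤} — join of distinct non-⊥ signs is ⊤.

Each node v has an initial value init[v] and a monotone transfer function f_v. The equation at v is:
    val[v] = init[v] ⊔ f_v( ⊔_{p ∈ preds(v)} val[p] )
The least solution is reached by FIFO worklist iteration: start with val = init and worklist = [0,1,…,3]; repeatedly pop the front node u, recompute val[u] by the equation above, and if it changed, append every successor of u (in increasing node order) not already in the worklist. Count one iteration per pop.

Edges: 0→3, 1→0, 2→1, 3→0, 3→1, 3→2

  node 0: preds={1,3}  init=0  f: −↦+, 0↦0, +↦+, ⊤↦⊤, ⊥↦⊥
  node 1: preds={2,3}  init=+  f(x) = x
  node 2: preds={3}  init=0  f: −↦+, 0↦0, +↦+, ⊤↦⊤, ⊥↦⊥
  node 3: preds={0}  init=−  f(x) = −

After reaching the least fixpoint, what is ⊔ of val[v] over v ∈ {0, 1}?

Worklist (6 pops):
  #1 pop 0: in=⊤ → ⊤ (was 0); enqueue []
  #2 pop 1: in=⊤ → ⊤ (was +); enqueue [0]
  #3 pop 2: in=− → ⊤ (was 0); enqueue [1]
  #4 pop 3: in=⊤ → − (no change)
  #5 pop 0: in=⊤ → ⊤ (no change)
  #6 pop 1: in=⊤ → ⊤ (no change)

Fixpoint:
  val[0] = ⊤
  val[1] = ⊤
  val[2] = ⊤
  val[3] = −

⊤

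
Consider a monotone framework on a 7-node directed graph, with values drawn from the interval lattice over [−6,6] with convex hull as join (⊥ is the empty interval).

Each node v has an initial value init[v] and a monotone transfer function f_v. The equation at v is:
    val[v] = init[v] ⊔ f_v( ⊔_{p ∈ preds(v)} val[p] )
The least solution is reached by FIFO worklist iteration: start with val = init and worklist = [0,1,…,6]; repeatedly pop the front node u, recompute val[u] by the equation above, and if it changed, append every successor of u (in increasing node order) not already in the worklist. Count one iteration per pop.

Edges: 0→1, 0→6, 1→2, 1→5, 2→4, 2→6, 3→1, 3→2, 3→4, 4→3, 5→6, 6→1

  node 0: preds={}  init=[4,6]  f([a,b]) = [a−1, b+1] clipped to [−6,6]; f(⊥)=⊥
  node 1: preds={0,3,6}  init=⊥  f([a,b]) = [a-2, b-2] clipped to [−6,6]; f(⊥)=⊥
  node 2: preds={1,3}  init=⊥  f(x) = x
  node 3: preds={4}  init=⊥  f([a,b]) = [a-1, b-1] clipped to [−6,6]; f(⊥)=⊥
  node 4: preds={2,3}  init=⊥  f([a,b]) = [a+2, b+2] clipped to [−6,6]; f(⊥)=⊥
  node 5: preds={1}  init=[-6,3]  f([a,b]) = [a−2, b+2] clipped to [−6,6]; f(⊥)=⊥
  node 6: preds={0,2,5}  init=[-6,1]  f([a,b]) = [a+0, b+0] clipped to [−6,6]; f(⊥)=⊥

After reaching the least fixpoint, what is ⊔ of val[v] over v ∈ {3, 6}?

[-6,6]

Worklist (12 pops):
  #1 pop 0: in=⊥ → [4,6] (no change)
  #2 pop 1: in=[-6,6] → [-6,4] (was ⊥); enqueue []
  #3 pop 2: in=[-6,4] → [-6,4] (was ⊥); enqueue []
  #4 pop 3: in=⊥ → ⊥ (no change)
  #5 pop 4: in=[-6,4] → [-4,6] (was ⊥); enqueue [3]
  #6 pop 5: in=[-6,4] → [-6,6] (was [-6,3]); enqueue []
  #7 pop 6: in=[-6,6] → [-6,6] (was [-6,1]); enqueue [1]
  #8 pop 3: in=[-4,6] → [-5,5] (was ⊥); enqueue [2,4]
  #9 pop 1: in=[-6,6] → [-6,4] (no change)
  #10 pop 2: in=[-6,5] → [-6,5] (was [-6,4]); enqueue [6]
  #11 pop 4: in=[-6,5] → [-4,6] (no change)
  #12 pop 6: in=[-6,6] → [-6,6] (no change)

Fixpoint:
  val[0] = [4,6]
  val[1] = [-6,4]
  val[2] = [-6,5]
  val[3] = [-5,5]
  val[4] = [-4,6]
  val[5] = [-6,6]
  val[6] = [-6,6]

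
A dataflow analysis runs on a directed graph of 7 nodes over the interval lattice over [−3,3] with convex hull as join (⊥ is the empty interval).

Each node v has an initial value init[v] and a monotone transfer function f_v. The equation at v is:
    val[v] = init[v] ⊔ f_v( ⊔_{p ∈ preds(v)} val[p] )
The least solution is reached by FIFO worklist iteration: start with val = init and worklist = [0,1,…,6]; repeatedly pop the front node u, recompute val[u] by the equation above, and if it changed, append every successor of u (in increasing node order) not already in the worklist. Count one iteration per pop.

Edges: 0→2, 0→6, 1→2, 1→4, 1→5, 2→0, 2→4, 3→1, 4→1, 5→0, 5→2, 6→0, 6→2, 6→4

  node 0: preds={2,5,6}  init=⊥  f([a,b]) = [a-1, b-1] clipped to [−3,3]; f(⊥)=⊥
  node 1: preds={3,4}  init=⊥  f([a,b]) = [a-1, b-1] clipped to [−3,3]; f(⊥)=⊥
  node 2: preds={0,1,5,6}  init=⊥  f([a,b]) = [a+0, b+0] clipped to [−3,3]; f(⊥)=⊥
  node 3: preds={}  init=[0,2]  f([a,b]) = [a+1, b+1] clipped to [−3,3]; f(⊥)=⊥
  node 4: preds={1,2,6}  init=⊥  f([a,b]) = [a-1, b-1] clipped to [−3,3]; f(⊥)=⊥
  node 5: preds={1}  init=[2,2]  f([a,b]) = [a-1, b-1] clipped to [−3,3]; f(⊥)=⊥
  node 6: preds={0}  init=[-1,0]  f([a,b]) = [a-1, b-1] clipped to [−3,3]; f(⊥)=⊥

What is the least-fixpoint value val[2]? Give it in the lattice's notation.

[-3,2]

Trace (15 dequeues):
  [1] u=0 | in [-1,2] | out [-2,1] | prev ⊥ | push {}
  [2] u=1 | in [0,2] | out [-1,1] | prev ⊥ | push {}
  [3] u=2 | in [-2,2] | out [-2,2] | prev ⊥ | push {0}
  [4] u=3 | in ⊥ | out [0,2] | ==
  [5] u=4 | in [-2,2] | out [-3,1] | prev ⊥ | push {1}
  [6] u=5 | in [-1,1] | out [-2,2] | prev [2,2] | push {2}
  [7] u=6 | in [-2,1] | out [-3,0] | prev [-1,0] | push {4}
  [8] u=0 | in [-3,2] | out [-3,1] | prev [-2,1] | push {6}
  [9] u=1 | in [-3,2] | out [-3,1] | prev [-1,1] | push {5}
  [10] u=2 | in [-3,2] | out [-3,2] | prev [-2,2] | push {0}
  [11] u=4 | in [-3,2] | out [-3,1] | ==
  [12] u=6 | in [-3,1] | out [-3,0] | ==
  [13] u=5 | in [-3,1] | out [-3,2] | prev [-2,2] | push {2}
  [14] u=0 | in [-3,2] | out [-3,1] | ==
  [15] u=2 | in [-3,2] | out [-3,2] | ==

Converged values:
  [0] [-3,1]
  [1] [-3,1]
  [2] [-3,2]
  [3] [0,2]
  [4] [-3,1]
  [5] [-3,2]
  [6] [-3,0]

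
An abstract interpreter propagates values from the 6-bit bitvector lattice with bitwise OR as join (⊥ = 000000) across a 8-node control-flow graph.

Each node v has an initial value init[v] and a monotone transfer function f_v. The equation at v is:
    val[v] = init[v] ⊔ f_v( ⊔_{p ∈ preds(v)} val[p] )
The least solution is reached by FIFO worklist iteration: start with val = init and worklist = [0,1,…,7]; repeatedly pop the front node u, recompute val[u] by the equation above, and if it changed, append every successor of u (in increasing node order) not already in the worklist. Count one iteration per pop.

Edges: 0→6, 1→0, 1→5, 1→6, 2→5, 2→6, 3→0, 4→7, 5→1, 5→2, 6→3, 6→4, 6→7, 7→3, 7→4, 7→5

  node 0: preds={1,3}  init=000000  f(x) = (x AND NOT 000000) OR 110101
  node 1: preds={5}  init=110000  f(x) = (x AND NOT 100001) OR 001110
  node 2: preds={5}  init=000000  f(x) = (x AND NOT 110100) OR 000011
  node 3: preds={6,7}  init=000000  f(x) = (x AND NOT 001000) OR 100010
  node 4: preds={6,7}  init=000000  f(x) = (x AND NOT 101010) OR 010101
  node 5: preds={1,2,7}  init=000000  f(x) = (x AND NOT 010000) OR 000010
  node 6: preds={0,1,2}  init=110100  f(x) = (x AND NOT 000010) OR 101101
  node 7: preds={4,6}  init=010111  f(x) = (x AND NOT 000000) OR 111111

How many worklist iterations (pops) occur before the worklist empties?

Trace (15 dequeues):
  [1] u=0 | in 110000 | out 110101 | prev 000000 | push {}
  [2] u=1 | in 000000 | out 111110 | prev 110000 | push {0}
  [3] u=2 | in 000000 | out 000011 | prev 000000 | push {}
  [4] u=3 | in 110111 | out 110111 | prev 000000 | push {}
  [5] u=4 | in 110111 | out 010101 | prev 000000 | push {}
  [6] u=5 | in 111111 | out 101111 | prev 000000 | push {1,2}
  [7] u=6 | in 111111 | out 111101 | prev 110100 | push {3,4}
  [8] u=7 | in 111101 | out 111111 | prev 010111 | push {5}
  [9] u=0 | in 111111 | out 111111 | prev 110101 | push {6}
  [10] u=1 | in 101111 | out 111110 | ==
  [11] u=2 | in 101111 | out 001011 | prev 000011 | push {}
  [12] u=3 | in 111111 | out 110111 | ==
  [13] u=4 | in 111111 | out 010101 | ==
  [14] u=5 | in 111111 | out 101111 | ==
  [15] u=6 | in 111111 | out 111101 | ==

Converged values:
  [0] 111111
  [1] 111110
  [2] 001011
  [3] 110111
  [4] 010101
  [5] 101111
  [6] 111101
  [7] 111111

15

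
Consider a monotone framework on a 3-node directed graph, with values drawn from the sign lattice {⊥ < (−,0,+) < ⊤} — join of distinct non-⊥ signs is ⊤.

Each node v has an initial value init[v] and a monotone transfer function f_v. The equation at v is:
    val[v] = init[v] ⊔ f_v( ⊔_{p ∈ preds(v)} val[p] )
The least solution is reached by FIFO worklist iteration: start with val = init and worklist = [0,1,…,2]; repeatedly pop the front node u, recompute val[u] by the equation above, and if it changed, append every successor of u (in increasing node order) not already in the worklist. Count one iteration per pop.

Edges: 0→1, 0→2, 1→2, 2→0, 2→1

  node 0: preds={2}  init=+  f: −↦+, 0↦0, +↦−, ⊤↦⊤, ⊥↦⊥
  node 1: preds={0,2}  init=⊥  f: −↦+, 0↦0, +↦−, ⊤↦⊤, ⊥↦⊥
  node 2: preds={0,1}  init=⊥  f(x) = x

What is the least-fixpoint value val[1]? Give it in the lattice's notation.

⊤

Trace (6 dequeues):
  [1] u=0 | in ⊥ | out + | ==
  [2] u=1 | in + | out − | prev ⊥ | push {}
  [3] u=2 | in ⊤ | out ⊤ | prev ⊥ | push {0,1}
  [4] u=0 | in ⊤ | out ⊤ | prev + | push {2}
  [5] u=1 | in ⊤ | out ⊤ | prev − | push {}
  [6] u=2 | in ⊤ | out ⊤ | ==

Converged values:
  [0] ⊤
  [1] ⊤
  [2] ⊤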